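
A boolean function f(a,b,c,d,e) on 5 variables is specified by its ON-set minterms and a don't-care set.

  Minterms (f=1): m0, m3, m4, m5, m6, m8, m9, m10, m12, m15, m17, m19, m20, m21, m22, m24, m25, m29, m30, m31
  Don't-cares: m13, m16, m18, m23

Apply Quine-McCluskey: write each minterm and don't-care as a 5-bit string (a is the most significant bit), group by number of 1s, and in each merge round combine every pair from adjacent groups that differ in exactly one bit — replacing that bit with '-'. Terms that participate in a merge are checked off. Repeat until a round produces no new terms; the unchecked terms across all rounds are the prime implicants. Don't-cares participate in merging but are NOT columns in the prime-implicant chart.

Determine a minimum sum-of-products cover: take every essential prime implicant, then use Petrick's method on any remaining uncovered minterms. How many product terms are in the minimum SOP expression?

9

Round 0: 00000✓ 00011✓ 00100✓ 00101✓ 00110✓ 01000✓ 01001✓ 01010✓ 01100✓ 01101✓ 01111✓ 10000✓ 10001✓ 10010✓ 10011✓ 10100✓ 10101✓ 10110✓ 10111✓ 11000✓ 11001✓ 11101✓ 11110✓ 11111✓
Round 1: -0000✓ -0011 -0100✓ -0101✓ -0110✓ -1000✓ -1001✓ -1101✓ -1111✓ 0-000✓ 0-100✓ 0-101✓ 00-00✓ 001-0✓ 0010-✓ 01-00✓ 01-01✓ 010-0 0100-✓ 011-1✓ 0110-✓ 1-000✓ 1-001✓ 1-101✓ 1-110✓ 1-111✓ 10-00✓ 10-01✓ 10-10✓ 10-11✓ 100-0✓ 100-1✓ 1000-✓ 1001-✓ 101-0✓ 101-1✓ 1010-✓ 1011-✓ 11-01✓ 1100-✓ 111-1✓ 1111-✓
Round 2: --000 --101 -0-00 -01-0 -010- -1-01 -100- -11-1 0--00 0-10- 01-0- 1--01 1-00- 1-1-1 1-11- 10--0✓ 10--1✓ 10-0-✓ 10-1-✓ 100--✓ 101--✓
Round 3: 10---
PIs = {--000, --101, -0-00, -0011, -01-0, -010-, -1-01, -100-, -11-1, 0--00, 0-10-, 01-0-, 010-0, 1--01, 1-00-, 1-1-1, 1-11-, 10---}
Coverage chart:
  m0: --000,-0-00,0--00
  m3: -0011 ←essential
  m4: -0-00,-01-0,-010-,0--00,0-10-
  m5: --101,-010-,0-10-
  m6: -01-0 ←essential
  m8: --000,-100-,0--00,01-0-,010-0
  m9: -1-01,-100-,01-0-
  m10: 010-0 ←essential
  m12: 0--00,0-10-,01-0-
  m15: -11-1 ←essential
  m17: 1--01,1-00-,10---
  m19: -0011,10---
  m20: -0-00,-01-0,-010-,10---
  m21: --101,-010-,1--01,1-1-1,10---
  m22: -01-0,1-11-,10---
  m24: --000,-100-,1-00-
  m25: -1-01,-100-,1--01,1-00-
  m29: --101,-1-01,-11-1,1--01,1-1-1
  m30: 1-11- ←essential
  m31: -11-1,1-1-1,1-11-
Essential: -0011, -01-0, -11-1, 010-0, 1-11-
Petrick residual → --000, --101, 01-0-, 1--01
Min cover (9 terms): c'd'e' + cd'e + b'c'de + b'ce' + bce + a'bd' + a'bc'e' + ad'e + acd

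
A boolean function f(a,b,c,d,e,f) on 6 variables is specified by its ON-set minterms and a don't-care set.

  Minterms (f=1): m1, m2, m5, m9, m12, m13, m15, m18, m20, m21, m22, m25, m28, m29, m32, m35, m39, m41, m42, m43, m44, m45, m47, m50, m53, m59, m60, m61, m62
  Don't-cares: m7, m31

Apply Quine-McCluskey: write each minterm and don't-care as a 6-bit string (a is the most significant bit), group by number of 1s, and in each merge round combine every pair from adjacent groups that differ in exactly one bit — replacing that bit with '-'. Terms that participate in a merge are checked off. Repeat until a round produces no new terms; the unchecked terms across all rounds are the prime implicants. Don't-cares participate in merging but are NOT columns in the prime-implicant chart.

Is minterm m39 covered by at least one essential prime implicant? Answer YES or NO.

Round 0: 000001✓ 000010✓ 000101✓ 000111✓ 001001✓ 001100✓ 001101✓ 001111✓ 010010✓ 010100✓ 010101✓ 010110✓ 011001✓ 011100✓ 011101✓ 011111✓ 100000 100011✓ 100111✓ 101001✓ 101010✓ 101011✓ 101100✓ 101101✓ 101111✓ 110010✓ 110101✓ 111011✓ 111100✓ 111101✓ 111110✓
Round 1: -00111✓ -01001✓ -01100✓ -01101✓ -01111✓ -10010 -10101✓ -11100✓ -11101✓ 0-0010 0-0101✓ 0-1001✓ 0-1100✓ 0-1101✓ 0-1111✓ 00-001✓ 00-101✓ 00-111✓ 000-01✓ 0001-1✓ 001-01✓ 0011-1✓ 00110-✓ 01-100✓ 01-101✓ 010-10 0101-0 01010-✓ 011-01✓ 0111-1✓ 01110-✓ 1-1011 1-1100✓ 1-1101✓ 10-011✓ 10-111✓ 100-11✓ 101-01✓ 101-11✓ 1010-1✓ 10101- 1011-1✓ 10110-✓ 11-101✓ 1111-0 11110-✓
Round 2: --1100✓ --1101✓ -0-111 -01-01 -011-1 -0110-✓ -1-101 -1110-✓ 0--101 0-1-01 0-11-1 0-110-✓ 00--01 00-1-1 01-10- 1-110-✓ 10--11 101--1
Round 3: --110-
PIs = {--110-, -0-111, -01-01, -011-1, -1-101, -10010, 0--101, 0-0010, 0-1-01, 0-11-1, 00--01, 00-1-1, 01-10-, 010-10, 0101-0, 1-1011, 10--11, 100000, 101--1, 10101-, 1111-0}
Coverage chart:
  m1: 00--01 ←essential
  m2: 0-0010 ←essential
  m5: 0--101,00--01,00-1-1
  m9: -01-01,0-1-01,00--01
  m12: --110- ←essential
  m13: --110-,-01-01,-011-1,0--101,0-1-01,0-11-1,00--01,00-1-1
  m15: -0-111,-011-1,0-11-1,00-1-1
  m18: -10010,0-0010,010-10
  m20: 01-10-,0101-0
  m21: -1-101,0--101,01-10-
  m22: 010-10,0101-0
  m25: 0-1-01 ←essential
  m28: --110-,01-10-
  m29: --110-,-1-101,0--101,0-1-01,0-11-1,01-10-
  m32: 100000 ←essential
  m35: 10--11 ←essential
  m39: -0-111,10--11
  m41: -01-01,101--1
  m42: 10101- ←essential
  m43: 1-1011,10--11,101--1,10101-
  m44: --110- ←essential
  m45: --110-,-01-01,-011-1,101--1
  m47: -0-111,-011-1,10--11,101--1
  m50: -10010 ←essential
  m53: -1-101 ←essential
  m59: 1-1011 ←essential
  m60: --110-,1111-0
  m61: --110-,-1-101
  m62: 1111-0 ←essential
Essential: --110-, -1-101, -10010, 0-0010, 0-1-01, 00--01, 1-1011, 10--11, 100000, 10101-, 1111-0

YES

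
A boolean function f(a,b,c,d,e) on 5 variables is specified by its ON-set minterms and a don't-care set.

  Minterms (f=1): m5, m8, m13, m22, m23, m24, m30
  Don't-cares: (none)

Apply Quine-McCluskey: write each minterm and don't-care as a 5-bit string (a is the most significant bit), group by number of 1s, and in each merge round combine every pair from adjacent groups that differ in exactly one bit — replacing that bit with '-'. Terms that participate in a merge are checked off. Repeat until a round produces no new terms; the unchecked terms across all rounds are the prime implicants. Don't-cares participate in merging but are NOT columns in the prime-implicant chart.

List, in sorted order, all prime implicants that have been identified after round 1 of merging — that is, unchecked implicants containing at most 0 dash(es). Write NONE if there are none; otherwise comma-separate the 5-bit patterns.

NONE

size-2^0 implicants → 00101(✓)  01000(✓)  01101(✓)  10110(✓)  10111(✓)  11000(✓)  11110(✓)
size-2^1 implicants → -1000  0-101  1-110  1011-
Unchecked terms (primes): -1000, 0-101, 1-110, 1011-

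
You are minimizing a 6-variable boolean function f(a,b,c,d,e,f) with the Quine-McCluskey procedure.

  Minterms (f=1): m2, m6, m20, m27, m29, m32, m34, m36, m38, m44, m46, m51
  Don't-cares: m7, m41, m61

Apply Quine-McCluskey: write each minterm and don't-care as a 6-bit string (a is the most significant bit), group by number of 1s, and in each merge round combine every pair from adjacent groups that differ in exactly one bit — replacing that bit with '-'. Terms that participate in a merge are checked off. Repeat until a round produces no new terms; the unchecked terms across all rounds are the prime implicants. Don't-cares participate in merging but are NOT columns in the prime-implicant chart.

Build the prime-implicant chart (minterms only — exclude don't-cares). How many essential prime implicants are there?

Round 0: 000010✓ 000110✓ 000111✓ 010100 011011 011101✓ 100000✓ 100010✓ 100100✓ 100110✓ 101001 101100✓ 101110✓ 110011 111101✓
Round 1: -00010✓ -00110✓ -11101 000-10✓ 00011- 10-100✓ 10-110✓ 100-00✓ 100-10✓ 1000-0✓ 1001-0✓ 1011-0✓
Round 2: -00-10 10-1-0 100--0
PIs = {-00-10, -11101, 00011-, 010100, 011011, 10-1-0, 100--0, 101001, 110011}
Coverage chart:
  m2: -00-10 ←essential
  m6: -00-10,00011-
  m20: 010100 ←essential
  m27: 011011 ←essential
  m29: -11101 ←essential
  m32: 100--0 ←essential
  m34: -00-10,100--0
  m36: 10-1-0,100--0
  m38: -00-10,10-1-0,100--0
  m44: 10-1-0 ←essential
  m46: 10-1-0 ←essential
  m51: 110011 ←essential
Essential: -00-10, -11101, 010100, 011011, 10-1-0, 100--0, 110011

7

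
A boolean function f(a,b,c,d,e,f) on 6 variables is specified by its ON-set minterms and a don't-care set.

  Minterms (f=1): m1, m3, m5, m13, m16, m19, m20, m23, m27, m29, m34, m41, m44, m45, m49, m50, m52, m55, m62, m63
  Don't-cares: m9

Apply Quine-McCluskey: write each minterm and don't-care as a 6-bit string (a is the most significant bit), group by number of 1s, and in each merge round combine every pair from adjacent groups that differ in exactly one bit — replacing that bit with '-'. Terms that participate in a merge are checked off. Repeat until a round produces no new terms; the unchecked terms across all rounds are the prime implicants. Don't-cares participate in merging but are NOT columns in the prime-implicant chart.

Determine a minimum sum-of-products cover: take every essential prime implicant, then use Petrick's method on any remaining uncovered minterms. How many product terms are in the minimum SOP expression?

Round 0: 000001✓ 000011✓ 000101✓ 001001✓ 001101✓ 010000✓ 010011✓ 010100✓ 010111✓ 011011✓ 011101✓ 100010✓ 101001✓ 101100✓ 101101✓ 110001 110010✓ 110100✓ 110111✓ 111110✓ 111111✓
Round 1: -01001✓ -01101✓ -10100 -10111 0-0011 0-1101 00-001✓ 00-101✓ 000-01✓ 0000-1 001-01✓ 01-011 010-00 010-11 1-0010 101-01✓ 10110- 11-111 11111-
Round 2: -01-01 00--01
PIs = {-01-01, -10100, -10111, 0-0011, 0-1101, 00--01, 0000-1, 01-011, 010-00, 010-11, 1-0010, 10110-, 11-111, 110001, 11111-}
Coverage chart:
  m1: 00--01,0000-1
  m3: 0-0011,0000-1
  m5: 00--01 ←essential
  m13: -01-01,0-1101,00--01
  m16: 010-00 ←essential
  m19: 0-0011,01-011,010-11
  m20: -10100,010-00
  m23: -10111,010-11
  m27: 01-011 ←essential
  m29: 0-1101 ←essential
  m34: 1-0010 ←essential
  m41: -01-01 ←essential
  m44: 10110- ←essential
  m45: -01-01,10110-
  m49: 110001 ←essential
  m50: 1-0010 ←essential
  m52: -10100 ←essential
  m55: -10111,11-111
  m62: 11111- ←essential
  m63: 11-111,11111-
Essential: -01-01, -10100, 0-1101, 00--01, 01-011, 010-00, 1-0010, 10110-, 110001, 11111-
Petrick residual → -10111, 0-0011
Min cover (12 terms): b'ce'f + bc'de'f' + bc'def + a'c'd'ef + a'cde'f + a'b'e'f + a'bd'ef + a'bc'e'f' + ac'd'ef' + ab'cde' + abc'd'e'f + abcde

12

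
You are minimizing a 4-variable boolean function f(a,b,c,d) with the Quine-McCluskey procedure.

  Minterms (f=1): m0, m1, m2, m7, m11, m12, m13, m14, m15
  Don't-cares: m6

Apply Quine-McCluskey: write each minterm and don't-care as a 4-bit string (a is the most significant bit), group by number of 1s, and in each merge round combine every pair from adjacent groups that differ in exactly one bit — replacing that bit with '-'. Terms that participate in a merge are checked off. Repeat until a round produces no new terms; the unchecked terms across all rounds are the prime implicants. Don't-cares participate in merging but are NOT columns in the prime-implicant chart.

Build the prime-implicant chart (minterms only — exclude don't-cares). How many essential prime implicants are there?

4

Round 0: 0000✓ 0001✓ 0010✓ 0110✓ 0111✓ 1011✓ 1100✓ 1101✓ 1110✓ 1111✓
Round 1: -110✓ -111✓ 0-10 00-0 000- 011-✓ 1-11 11-0✓ 11-1✓ 110-✓ 111-✓
Round 2: -11- 11--
PIs = {-11-, 0-10, 00-0, 000-, 1-11, 11--}
Coverage chart:
  m0: 00-0,000-
  m1: 000- ←essential
  m2: 0-10,00-0
  m7: -11- ←essential
  m11: 1-11 ←essential
  m12: 11-- ←essential
  m13: 11-- ←essential
  m14: -11-,11--
  m15: -11-,1-11,11--
Essential: -11-, 000-, 1-11, 11--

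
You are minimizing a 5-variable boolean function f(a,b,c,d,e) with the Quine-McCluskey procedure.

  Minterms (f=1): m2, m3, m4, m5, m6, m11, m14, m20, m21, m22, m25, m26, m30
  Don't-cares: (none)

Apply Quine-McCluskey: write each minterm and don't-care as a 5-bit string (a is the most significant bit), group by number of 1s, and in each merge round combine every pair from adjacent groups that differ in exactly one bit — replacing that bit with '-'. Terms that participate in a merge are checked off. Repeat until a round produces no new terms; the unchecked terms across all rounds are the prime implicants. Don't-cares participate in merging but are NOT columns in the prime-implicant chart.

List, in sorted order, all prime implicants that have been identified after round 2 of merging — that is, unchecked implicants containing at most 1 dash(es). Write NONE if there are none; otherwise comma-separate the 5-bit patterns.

0-011, 00-10, 0001-, 11-10, 11001

[col 0] 00010*, 00011*, 00100*, 00101*, 00110*, 01011*, 01110*, 10100*, 10101*, 10110*, 11001, 11010*, 11110*
[col 1] -0100*, -0101*, -0110*, -1110*, 0-011, 0-110*, 00-10, 0001-, 001-0*, 0010-*, 1-110*, 101-0*, 1010-*, 11-10
[col 2] --110, -01-0, -010-
Prime implicants: --110, -01-0, -010-, 0-011, 00-10, 0001-, 11-10, 11001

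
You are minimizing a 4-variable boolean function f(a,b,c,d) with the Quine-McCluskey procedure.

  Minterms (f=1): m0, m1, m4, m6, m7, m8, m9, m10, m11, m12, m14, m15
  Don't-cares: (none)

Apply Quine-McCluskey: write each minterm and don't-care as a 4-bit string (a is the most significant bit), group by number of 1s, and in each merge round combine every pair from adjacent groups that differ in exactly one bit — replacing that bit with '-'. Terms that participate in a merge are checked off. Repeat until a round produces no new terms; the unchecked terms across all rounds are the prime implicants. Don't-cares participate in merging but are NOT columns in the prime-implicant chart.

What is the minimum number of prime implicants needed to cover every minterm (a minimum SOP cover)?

4

size-2^0 implicants → 0000(✓)  0001(✓)  0100(✓)  0110(✓)  0111(✓)  1000(✓)  1001(✓)  1010(✓)  1011(✓)  1100(✓)  1110(✓)  1111(✓)
size-2^1 implicants → -000(✓)  -001(✓)  -100(✓)  -110(✓)  -111(✓)  0-00(✓)  000-(✓)  01-0(✓)  011-(✓)  1-00(✓)  1-10(✓)  1-11(✓)  10-0(✓)  10-1(✓)  100-(✓)  101-(✓)  11-0(✓)  111-(✓)
size-2^2 implicants → --00  -00-  -1-0  -11-  1--0  1-1-  10--
Unchecked terms (primes): --00, -00-, -1-0, -11-, 1--0, 1-1-, 10--
Minterm coverage:
  m0 ⊆ --00,-00-
  m1 ⊆ -00- [E]
  m4 ⊆ --00,-1-0
  m6 ⊆ -1-0,-11-
  m7 ⊆ -11- [E]
  m8 ⊆ --00,-00-,1--0,10--
  m9 ⊆ -00-,10--
  m10 ⊆ 1--0,1-1-,10--
  m11 ⊆ 1-1-,10--
  m12 ⊆ --00,-1-0,1--0
  m14 ⊆ -1-0,-11-,1--0,1-1-
  m15 ⊆ -11-,1-1-
E = {-00-, -11-}
Petrick residual → --00, 1-1-
Cover = c'd' + b'c' + bc + ac  |cover|=4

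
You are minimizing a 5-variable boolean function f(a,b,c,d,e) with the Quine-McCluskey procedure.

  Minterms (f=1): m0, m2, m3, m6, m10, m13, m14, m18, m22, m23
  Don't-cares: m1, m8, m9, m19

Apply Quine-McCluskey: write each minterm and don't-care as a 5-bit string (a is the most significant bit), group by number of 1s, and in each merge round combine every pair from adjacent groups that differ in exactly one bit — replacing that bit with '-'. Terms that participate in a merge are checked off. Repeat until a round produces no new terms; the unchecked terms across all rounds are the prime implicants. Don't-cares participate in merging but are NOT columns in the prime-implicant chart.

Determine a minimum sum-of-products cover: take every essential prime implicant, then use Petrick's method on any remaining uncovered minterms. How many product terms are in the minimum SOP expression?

size-2^0 implicants → 00000(✓)  00001(✓)  00010(✓)  00011(✓)  00110(✓)  01000(✓)  01001(✓)  01010(✓)  01101(✓)  01110(✓)  10010(✓)  10011(✓)  10110(✓)  10111(✓)
size-2^1 implicants → -0010(✓)  -0011(✓)  -0110(✓)  0-000(✓)  0-001(✓)  0-010(✓)  0-110(✓)  00-10(✓)  000-0(✓)  000-1(✓)  0000-(✓)  0001-(✓)  01-01  01-10(✓)  010-0(✓)  0100-(✓)  10-10(✓)  10-11(✓)  1001-(✓)  1011-(✓)
size-2^2 implicants → -0-10  -001-  0--10  0-0-0  0-00-  000--  10-1-
Unchecked terms (primes): -0-10, -001-, 0--10, 0-0-0, 0-00-, 000--, 01-01, 10-1-
Minterm coverage:
  m0 ⊆ 0-0-0,0-00-,000--
  m2 ⊆ -0-10,-001-,0--10,0-0-0,000--
  m3 ⊆ -001-,000--
  m6 ⊆ -0-10,0--10
  m10 ⊆ 0--10,0-0-0
  m13 ⊆ 01-01 [E]
  m14 ⊆ 0--10 [E]
  m18 ⊆ -0-10,-001-,10-1-
  m22 ⊆ -0-10,10-1-
  m23 ⊆ 10-1- [E]
E = {0--10, 01-01, 10-1-}
Petrick residual → 000--
Cover = a'de' + a'b'c' + a'bd'e + ab'd  |cover|=4

4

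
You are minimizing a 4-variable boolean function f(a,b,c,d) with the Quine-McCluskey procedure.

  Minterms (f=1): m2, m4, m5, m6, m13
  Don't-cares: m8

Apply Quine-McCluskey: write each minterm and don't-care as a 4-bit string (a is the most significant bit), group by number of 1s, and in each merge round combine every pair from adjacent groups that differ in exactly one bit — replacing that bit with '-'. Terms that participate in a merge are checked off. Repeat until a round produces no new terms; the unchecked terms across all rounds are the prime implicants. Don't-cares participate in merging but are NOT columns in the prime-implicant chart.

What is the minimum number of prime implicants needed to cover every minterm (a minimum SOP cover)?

Round 0: 0010✓ 0100✓ 0101✓ 0110✓ 1000 1101✓
Round 1: -101 0-10 01-0 010-
PIs = {-101, 0-10, 01-0, 010-, 1000}
Coverage chart:
  m2: 0-10 ←essential
  m4: 01-0,010-
  m5: -101,010-
  m6: 0-10,01-0
  m13: -101 ←essential
Essential: -101, 0-10
Petrick residual → 01-0
Min cover (3 terms): bc'd + a'cd' + a'bd'

3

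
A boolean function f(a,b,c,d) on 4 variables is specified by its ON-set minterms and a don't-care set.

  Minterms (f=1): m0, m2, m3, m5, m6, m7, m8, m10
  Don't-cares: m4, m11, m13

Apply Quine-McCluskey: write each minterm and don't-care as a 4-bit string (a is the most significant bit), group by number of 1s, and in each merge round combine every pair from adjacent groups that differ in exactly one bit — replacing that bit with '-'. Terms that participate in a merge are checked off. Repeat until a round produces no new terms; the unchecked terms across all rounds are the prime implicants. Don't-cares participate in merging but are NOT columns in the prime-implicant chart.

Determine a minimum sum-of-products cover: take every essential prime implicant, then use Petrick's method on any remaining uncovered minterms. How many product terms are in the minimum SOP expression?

3

size-2^0 implicants → 0000(✓)  0010(✓)  0011(✓)  0100(✓)  0101(✓)  0110(✓)  0111(✓)  1000(✓)  1010(✓)  1011(✓)  1101(✓)
size-2^1 implicants → -000(✓)  -010(✓)  -011(✓)  -101  0-00(✓)  0-10(✓)  0-11(✓)  00-0(✓)  001-(✓)  01-0(✓)  01-1(✓)  010-(✓)  011-(✓)  10-0(✓)  101-(✓)
size-2^2 implicants → -0-0  -01-  0--0  0-1-  01--
Unchecked terms (primes): -0-0, -01-, -101, 0--0, 0-1-, 01--
Minterm coverage:
  m0 ⊆ -0-0,0--0
  m2 ⊆ -0-0,-01-,0--0,0-1-
  m3 ⊆ -01-,0-1-
  m5 ⊆ -101,01--
  m6 ⊆ 0--0,0-1-,01--
  m7 ⊆ 0-1-,01--
  m8 ⊆ -0-0 [E]
  m10 ⊆ -0-0,-01-
E = {-0-0}
Petrick residual → -01-, 01--
Cover = b'd' + b'c + a'b  |cover|=3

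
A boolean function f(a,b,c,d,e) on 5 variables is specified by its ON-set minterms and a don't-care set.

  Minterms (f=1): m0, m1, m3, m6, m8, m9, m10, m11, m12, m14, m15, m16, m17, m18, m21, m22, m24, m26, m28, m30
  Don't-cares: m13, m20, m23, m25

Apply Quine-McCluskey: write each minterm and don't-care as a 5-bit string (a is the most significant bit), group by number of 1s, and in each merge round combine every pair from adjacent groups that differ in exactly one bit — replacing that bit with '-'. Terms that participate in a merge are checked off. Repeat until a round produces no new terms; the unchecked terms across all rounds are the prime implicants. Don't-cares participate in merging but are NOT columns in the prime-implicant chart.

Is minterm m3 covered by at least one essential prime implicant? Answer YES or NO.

[col 0] 00000*, 00001*, 00011*, 00110*, 01000*, 01001*, 01010*, 01011*, 01100*, 01101*, 01110*, 01111*, 10000*, 10001*, 10010*, 10100*, 10101*, 10110*, 10111*, 11000*, 11001*, 11010*, 11100*, 11110*
[col 1] -0000*, -0001*, -0110*, -1000*, -1001*, -1010*, -1100*, -1110*, 0-000*, 0-001*, 0-011*, 0-110*, 000-1*, 0000-*, 01-00*, 01-01*, 01-10*, 01-11*, 010-0*, 010-1*, 0100-*, 0101-*, 011-0*, 011-1*, 0110-*, 0111-*, 1-000*, 1-001*, 1-010*, 1-100*, 1-110*, 10-00*, 10-01*, 10-10*, 100-0*, 1000-*, 101-0*, 101-1*, 1010-*, 1011-*, 11-00*, 11-10*, 110-0*, 1100-*, 111-0*
[col 2] --000*, --001*, --110, -000-*, -1-00*, -1-10*, -10-0*, -100-*, -11-0*, 0-0-1, 0-00-*, 01--0*, 01--1*, 01-0-*, 01-1-*, 010--*, 011--*, 1--00*, 1--10*, 1-0-0*, 1-00-*, 1-1-0*, 10--0*, 10-0-, 101--, 11--0*
[col 3] --00-, -1--0, 01---, 1---0
Prime implicants: --00-, --110, -1--0, 0-0-1, 01---, 1---0, 10-0-, 101--
PI chart (minterm → PIs covering it):
  0 | --00-  (sole → essential)
  1 | --00-,0-0-1
  3 | 0-0-1  (sole → essential)
  6 | --110  (sole → essential)
  8 | --00-,-1--0,01---
  9 | --00-,0-0-1,01---
  10 | -1--0,01---
  11 | 0-0-1,01---
  12 | -1--0,01---
  14 | --110,-1--0,01---
  15 | 01---  (sole → essential)
  16 | --00-,1---0,10-0-
  17 | --00-,10-0-
  18 | 1---0  (sole → essential)
  21 | 10-0-,101--
  22 | --110,1---0,101--
  24 | --00-,-1--0,1---0
  26 | -1--0,1---0
  28 | -1--0,1---0
  30 | --110,-1--0,1---0
Essential prime implicants: --00-, --110, 0-0-1, 01---, 1---0

YES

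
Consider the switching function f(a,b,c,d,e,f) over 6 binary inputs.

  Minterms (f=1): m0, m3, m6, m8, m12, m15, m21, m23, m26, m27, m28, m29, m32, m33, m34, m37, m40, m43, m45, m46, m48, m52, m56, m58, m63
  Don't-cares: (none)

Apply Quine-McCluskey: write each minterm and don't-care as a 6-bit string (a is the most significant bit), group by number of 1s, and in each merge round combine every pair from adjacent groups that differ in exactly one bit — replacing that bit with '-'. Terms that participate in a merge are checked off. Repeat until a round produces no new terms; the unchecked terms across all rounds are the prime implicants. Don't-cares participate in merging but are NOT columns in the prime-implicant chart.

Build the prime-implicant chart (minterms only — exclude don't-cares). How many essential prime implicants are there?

size-2^0 implicants → 000000(✓)  000011  000110  001000(✓)  001100(✓)  001111  010101(✓)  010111(✓)  011010(✓)  011011(✓)  011100(✓)  011101(✓)  100000(✓)  100001(✓)  100010(✓)  100101(✓)  101000(✓)  101011  101101(✓)  101110  110000(✓)  110100(✓)  111000(✓)  111010(✓)  111111
size-2^1 implicants → -00000(✓)  -01000(✓)  -11010  0-1100  00-000(✓)  001-00  01-101  0101-1  01101-  01110-  1-0000(✓)  1-1000(✓)  10-000(✓)  10-101  100-01  1000-0  10000-  11-000(✓)  110-00  1110-0
size-2^2 implicants → -0-000  1--000
Unchecked terms (primes): -0-000, -11010, 0-1100, 000011, 000110, 001-00, 001111, 01-101, 0101-1, 01101-, 01110-, 1--000, 10-101, 100-01, 1000-0, 10000-, 101011, 101110, 110-00, 1110-0, 111111
Minterm coverage:
  m0 ⊆ -0-000 [E]
  m3 ⊆ 000011 [E]
  m6 ⊆ 000110 [E]
  m8 ⊆ -0-000,001-00
  m12 ⊆ 0-1100,001-00
  m15 ⊆ 001111 [E]
  m21 ⊆ 01-101,0101-1
  m23 ⊆ 0101-1 [E]
  m26 ⊆ -11010,01101-
  m27 ⊆ 01101- [E]
  m28 ⊆ 0-1100,01110-
  m29 ⊆ 01-101,01110-
  m32 ⊆ -0-000,1--000,1000-0,10000-
  m33 ⊆ 100-01,10000-
  m34 ⊆ 1000-0 [E]
  m37 ⊆ 10-101,100-01
  m40 ⊆ -0-000,1--000
  m43 ⊆ 101011 [E]
  m45 ⊆ 10-101 [E]
  m46 ⊆ 101110 [E]
  m48 ⊆ 1--000,110-00
  m52 ⊆ 110-00 [E]
  m56 ⊆ 1--000,1110-0
  m58 ⊆ -11010,1110-0
  m63 ⊆ 111111 [E]
E = {-0-000, 000011, 000110, 001111, 0101-1, 01101-, 10-101, 1000-0, 101011, 101110, 110-00, 111111}

12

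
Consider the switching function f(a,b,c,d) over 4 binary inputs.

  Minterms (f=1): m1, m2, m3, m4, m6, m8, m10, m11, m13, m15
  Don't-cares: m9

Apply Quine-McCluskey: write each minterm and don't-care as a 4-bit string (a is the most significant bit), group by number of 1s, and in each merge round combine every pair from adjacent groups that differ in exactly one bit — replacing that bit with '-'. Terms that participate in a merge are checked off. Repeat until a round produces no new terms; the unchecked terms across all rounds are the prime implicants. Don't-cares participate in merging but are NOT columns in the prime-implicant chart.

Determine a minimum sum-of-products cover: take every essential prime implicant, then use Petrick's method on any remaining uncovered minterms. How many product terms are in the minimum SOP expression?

5

Round 0: 0001✓ 0010✓ 0011✓ 0100✓ 0110✓ 1000✓ 1001✓ 1010✓ 1011✓ 1101✓ 1111✓
Round 1: -001✓ -010✓ -011✓ 0-10 00-1✓ 001-✓ 01-0 1-01✓ 1-11✓ 10-0✓ 10-1✓ 100-✓ 101-✓ 11-1✓
Round 2: -0-1 -01- 1--1 10--
PIs = {-0-1, -01-, 0-10, 01-0, 1--1, 10--}
Coverage chart:
  m1: -0-1 ←essential
  m2: -01-,0-10
  m3: -0-1,-01-
  m4: 01-0 ←essential
  m6: 0-10,01-0
  m8: 10-- ←essential
  m10: -01-,10--
  m11: -0-1,-01-,1--1,10--
  m13: 1--1 ←essential
  m15: 1--1 ←essential
Essential: -0-1, 01-0, 1--1, 10--
Petrick residual → -01-
Min cover (5 terms): b'd + b'c + a'bd' + ad + ab'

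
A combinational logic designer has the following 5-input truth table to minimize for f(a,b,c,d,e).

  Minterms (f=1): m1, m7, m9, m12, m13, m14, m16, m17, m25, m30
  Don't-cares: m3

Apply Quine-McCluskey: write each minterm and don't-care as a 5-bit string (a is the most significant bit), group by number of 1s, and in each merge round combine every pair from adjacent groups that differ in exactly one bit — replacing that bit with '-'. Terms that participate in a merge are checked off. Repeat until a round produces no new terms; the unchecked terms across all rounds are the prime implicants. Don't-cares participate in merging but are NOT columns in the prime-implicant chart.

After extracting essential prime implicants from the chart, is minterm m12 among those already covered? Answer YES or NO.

[col 0] 00001*, 00011*, 00111*, 01001*, 01100*, 01101*, 01110*, 10000*, 10001*, 11001*, 11110*
[col 1] -0001*, -1001*, -1110, 0-001*, 00-11, 000-1, 01-01, 011-0, 0110-, 1-001*, 1000-
[col 2] --001
Prime implicants: --001, -1110, 00-11, 000-1, 01-01, 011-0, 0110-, 1000-
PI chart (minterm → PIs covering it):
  1 | --001,000-1
  7 | 00-11  (sole → essential)
  9 | --001,01-01
  12 | 011-0,0110-
  13 | 01-01,0110-
  14 | -1110,011-0
  16 | 1000-  (sole → essential)
  17 | --001,1000-
  25 | --001  (sole → essential)
  30 | -1110  (sole → essential)
Essential prime implicants: --001, -1110, 00-11, 1000-

NO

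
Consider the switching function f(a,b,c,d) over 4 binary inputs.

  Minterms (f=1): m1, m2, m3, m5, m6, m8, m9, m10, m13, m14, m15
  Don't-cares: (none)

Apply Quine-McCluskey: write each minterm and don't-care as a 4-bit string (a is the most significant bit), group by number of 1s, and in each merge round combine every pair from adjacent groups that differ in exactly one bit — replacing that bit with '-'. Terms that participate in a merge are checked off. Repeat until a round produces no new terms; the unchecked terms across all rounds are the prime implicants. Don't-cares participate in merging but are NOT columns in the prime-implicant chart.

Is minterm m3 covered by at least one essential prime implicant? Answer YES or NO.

NO

[col 0] 0001*, 0010*, 0011*, 0101*, 0110*, 1000*, 1001*, 1010*, 1101*, 1110*, 1111*
[col 1] -001*, -010*, -101*, -110*, 0-01*, 0-10*, 00-1, 001-, 1-01*, 1-10*, 10-0, 100-, 11-1, 111-
[col 2] --01, --10
Prime implicants: --01, --10, 00-1, 001-, 10-0, 100-, 11-1, 111-
PI chart (minterm → PIs covering it):
  1 | --01,00-1
  2 | --10,001-
  3 | 00-1,001-
  5 | --01  (sole → essential)
  6 | --10  (sole → essential)
  8 | 10-0,100-
  9 | --01,100-
  10 | --10,10-0
  13 | --01,11-1
  14 | --10,111-
  15 | 11-1,111-
Essential prime implicants: --01, --10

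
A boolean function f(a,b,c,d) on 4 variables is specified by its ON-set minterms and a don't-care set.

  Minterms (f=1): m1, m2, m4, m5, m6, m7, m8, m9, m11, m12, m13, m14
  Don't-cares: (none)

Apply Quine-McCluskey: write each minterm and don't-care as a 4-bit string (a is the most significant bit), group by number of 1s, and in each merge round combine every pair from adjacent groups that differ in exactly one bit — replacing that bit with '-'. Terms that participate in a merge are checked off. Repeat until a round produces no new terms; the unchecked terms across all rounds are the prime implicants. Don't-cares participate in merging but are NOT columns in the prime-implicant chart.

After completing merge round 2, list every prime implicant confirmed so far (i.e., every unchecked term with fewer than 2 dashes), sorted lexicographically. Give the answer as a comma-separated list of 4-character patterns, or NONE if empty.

0-10, 10-1

Round 0: 0001✓ 0010✓ 0100✓ 0101✓ 0110✓ 0111✓ 1000✓ 1001✓ 1011✓ 1100✓ 1101✓ 1110✓
Round 1: -001✓ -100✓ -101✓ -110✓ 0-01✓ 0-10 01-0✓ 01-1✓ 010-✓ 011-✓ 1-00✓ 1-01✓ 10-1 100-✓ 11-0✓ 110-✓
Round 2: --01 -1-0 -10- 01-- 1-0-
PIs = {--01, -1-0, -10-, 0-10, 01--, 1-0-, 10-1}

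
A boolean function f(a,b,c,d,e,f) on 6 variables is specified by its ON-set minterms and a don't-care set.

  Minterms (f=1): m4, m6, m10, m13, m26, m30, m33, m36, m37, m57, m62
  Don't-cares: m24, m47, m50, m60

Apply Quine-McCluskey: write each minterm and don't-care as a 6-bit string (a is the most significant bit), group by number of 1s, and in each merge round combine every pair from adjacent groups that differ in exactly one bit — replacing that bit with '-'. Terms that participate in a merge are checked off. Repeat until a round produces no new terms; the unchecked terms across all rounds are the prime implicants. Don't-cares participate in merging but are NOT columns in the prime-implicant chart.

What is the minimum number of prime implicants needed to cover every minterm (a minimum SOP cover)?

Round 0: 000100✓ 000110✓ 001010✓ 001101 011000✓ 011010✓ 011110✓ 100001✓ 100100✓ 100101✓ 101111 110010 111001 111100✓ 111110✓
Round 1: -00100 -11110 0-1010 0001-0 011-10 0110-0 100-01 10010- 1111-0
PIs = {-00100, -11110, 0-1010, 0001-0, 001101, 011-10, 0110-0, 100-01, 10010-, 101111, 110010, 111001, 1111-0}
Coverage chart:
  m4: -00100,0001-0
  m6: 0001-0 ←essential
  m10: 0-1010 ←essential
  m13: 001101 ←essential
  m26: 0-1010,011-10,0110-0
  m30: -11110,011-10
  m33: 100-01 ←essential
  m36: -00100,10010-
  m37: 100-01,10010-
  m57: 111001 ←essential
  m62: -11110,1111-0
Essential: 0-1010, 0001-0, 001101, 100-01, 111001
Petrick residual → -00100, -11110
Min cover (7 terms): b'c'de'f' + bcdef' + a'cd'ef' + a'b'c'df' + a'b'cde'f + ab'c'e'f + abcd'e'f

7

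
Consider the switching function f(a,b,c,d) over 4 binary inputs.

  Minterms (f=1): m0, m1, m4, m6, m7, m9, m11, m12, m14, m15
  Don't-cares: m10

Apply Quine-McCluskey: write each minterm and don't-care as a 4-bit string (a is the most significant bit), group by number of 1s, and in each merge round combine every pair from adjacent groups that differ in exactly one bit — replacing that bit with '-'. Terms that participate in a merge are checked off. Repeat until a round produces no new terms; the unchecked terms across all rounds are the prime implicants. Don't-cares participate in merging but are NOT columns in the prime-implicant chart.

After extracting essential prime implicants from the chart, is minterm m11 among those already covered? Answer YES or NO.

Round 0: 0000✓ 0001✓ 0100✓ 0110✓ 0111✓ 1001✓ 1010✓ 1011✓ 1100✓ 1110✓ 1111✓
Round 1: -001 -100✓ -110✓ -111✓ 0-00 000- 01-0✓ 011-✓ 1-10✓ 1-11✓ 10-1 101-✓ 11-0✓ 111-✓
Round 2: -1-0 -11- 1-1-
PIs = {-001, -1-0, -11-, 0-00, 000-, 1-1-, 10-1}
Coverage chart:
  m0: 0-00,000-
  m1: -001,000-
  m4: -1-0,0-00
  m6: -1-0,-11-
  m7: -11- ←essential
  m9: -001,10-1
  m11: 1-1-,10-1
  m12: -1-0 ←essential
  m14: -1-0,-11-,1-1-
  m15: -11-,1-1-
Essential: -1-0, -11-

NO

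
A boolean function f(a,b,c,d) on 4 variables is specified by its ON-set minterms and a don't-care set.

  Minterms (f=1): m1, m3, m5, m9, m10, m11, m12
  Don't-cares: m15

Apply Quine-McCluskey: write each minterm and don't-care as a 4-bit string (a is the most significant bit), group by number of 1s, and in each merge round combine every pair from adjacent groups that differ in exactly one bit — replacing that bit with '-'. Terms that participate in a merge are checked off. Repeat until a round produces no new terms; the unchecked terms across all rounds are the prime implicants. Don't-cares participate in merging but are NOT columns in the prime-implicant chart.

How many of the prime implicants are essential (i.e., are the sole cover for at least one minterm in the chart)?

4

size-2^0 implicants → 0001(✓)  0011(✓)  0101(✓)  1001(✓)  1010(✓)  1011(✓)  1100  1111(✓)
size-2^1 implicants → -001(✓)  -011(✓)  0-01  00-1(✓)  1-11  10-1(✓)  101-
size-2^2 implicants → -0-1
Unchecked terms (primes): -0-1, 0-01, 1-11, 101-, 1100
Minterm coverage:
  m1 ⊆ -0-1,0-01
  m3 ⊆ -0-1 [E]
  m5 ⊆ 0-01 [E]
  m9 ⊆ -0-1 [E]
  m10 ⊆ 101- [E]
  m11 ⊆ -0-1,1-11,101-
  m12 ⊆ 1100 [E]
E = {-0-1, 0-01, 101-, 1100}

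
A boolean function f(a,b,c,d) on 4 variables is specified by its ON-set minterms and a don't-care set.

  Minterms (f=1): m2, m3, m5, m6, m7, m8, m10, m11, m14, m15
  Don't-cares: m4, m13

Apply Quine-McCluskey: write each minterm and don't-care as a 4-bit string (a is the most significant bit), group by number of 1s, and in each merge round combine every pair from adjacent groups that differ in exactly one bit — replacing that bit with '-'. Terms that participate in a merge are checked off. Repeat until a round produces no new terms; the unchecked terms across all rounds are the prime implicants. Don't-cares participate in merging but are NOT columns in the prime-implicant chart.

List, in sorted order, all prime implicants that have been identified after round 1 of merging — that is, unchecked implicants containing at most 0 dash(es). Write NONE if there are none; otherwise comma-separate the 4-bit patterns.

NONE

size-2^0 implicants → 0010(✓)  0011(✓)  0100(✓)  0101(✓)  0110(✓)  0111(✓)  1000(✓)  1010(✓)  1011(✓)  1101(✓)  1110(✓)  1111(✓)
size-2^1 implicants → -010(✓)  -011(✓)  -101(✓)  -110(✓)  -111(✓)  0-10(✓)  0-11(✓)  001-(✓)  01-0(✓)  01-1(✓)  010-(✓)  011-(✓)  1-10(✓)  1-11(✓)  10-0  101-(✓)  11-1(✓)  111-(✓)
size-2^2 implicants → --10(✓)  --11(✓)  -01-(✓)  -1-1  -11-(✓)  0-1-(✓)  01--  1-1-(✓)
size-2^3 implicants → --1-
Unchecked terms (primes): --1-, -1-1, 01--, 10-0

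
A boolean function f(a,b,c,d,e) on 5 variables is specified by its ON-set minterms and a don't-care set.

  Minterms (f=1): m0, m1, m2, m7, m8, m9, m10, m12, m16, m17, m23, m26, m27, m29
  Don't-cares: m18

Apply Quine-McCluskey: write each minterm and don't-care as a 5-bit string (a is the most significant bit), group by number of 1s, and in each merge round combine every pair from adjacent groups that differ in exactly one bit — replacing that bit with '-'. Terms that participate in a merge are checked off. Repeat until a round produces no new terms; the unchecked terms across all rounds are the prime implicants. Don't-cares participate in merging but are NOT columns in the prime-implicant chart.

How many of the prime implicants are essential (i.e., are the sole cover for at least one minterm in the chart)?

6

[col 0] 00000*, 00001*, 00010*, 00111*, 01000*, 01001*, 01010*, 01100*, 10000*, 10001*, 10010*, 10111*, 11010*, 11011*, 11101
[col 1] -0000*, -0001*, -0010*, -0111, -1010*, 0-000*, 0-001*, 0-010*, 000-0*, 0000-*, 01-00, 010-0*, 0100-*, 1-010*, 100-0*, 1000-*, 1101-
[col 2] --010, -00-0, -000-, 0-0-0, 0-00-
Prime implicants: --010, -00-0, -000-, -0111, 0-0-0, 0-00-, 01-00, 1101-, 11101
PI chart (minterm → PIs covering it):
  0 | -00-0,-000-,0-0-0,0-00-
  1 | -000-,0-00-
  2 | --010,-00-0,0-0-0
  7 | -0111  (sole → essential)
  8 | 0-0-0,0-00-,01-00
  9 | 0-00-  (sole → essential)
  10 | --010,0-0-0
  12 | 01-00  (sole → essential)
  16 | -00-0,-000-
  17 | -000-  (sole → essential)
  23 | -0111  (sole → essential)
  26 | --010,1101-
  27 | 1101-  (sole → essential)
  29 | 11101  (sole → essential)
Essential prime implicants: -000-, -0111, 0-00-, 01-00, 1101-, 11101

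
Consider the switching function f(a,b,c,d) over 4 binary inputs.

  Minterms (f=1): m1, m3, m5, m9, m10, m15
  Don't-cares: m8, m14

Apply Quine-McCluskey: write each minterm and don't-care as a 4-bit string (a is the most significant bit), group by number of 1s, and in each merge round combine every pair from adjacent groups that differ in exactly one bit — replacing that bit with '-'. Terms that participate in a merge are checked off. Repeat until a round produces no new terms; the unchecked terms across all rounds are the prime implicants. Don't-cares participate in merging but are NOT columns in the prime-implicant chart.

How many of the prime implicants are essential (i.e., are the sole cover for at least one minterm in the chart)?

[col 0] 0001*, 0011*, 0101*, 1000*, 1001*, 1010*, 1110*, 1111*
[col 1] -001, 0-01, 00-1, 1-10, 10-0, 100-, 111-
Prime implicants: -001, 0-01, 00-1, 1-10, 10-0, 100-, 111-
PI chart (minterm → PIs covering it):
  1 | -001,0-01,00-1
  3 | 00-1  (sole → essential)
  5 | 0-01  (sole → essential)
  9 | -001,100-
  10 | 1-10,10-0
  15 | 111-  (sole → essential)
Essential prime implicants: 0-01, 00-1, 111-

3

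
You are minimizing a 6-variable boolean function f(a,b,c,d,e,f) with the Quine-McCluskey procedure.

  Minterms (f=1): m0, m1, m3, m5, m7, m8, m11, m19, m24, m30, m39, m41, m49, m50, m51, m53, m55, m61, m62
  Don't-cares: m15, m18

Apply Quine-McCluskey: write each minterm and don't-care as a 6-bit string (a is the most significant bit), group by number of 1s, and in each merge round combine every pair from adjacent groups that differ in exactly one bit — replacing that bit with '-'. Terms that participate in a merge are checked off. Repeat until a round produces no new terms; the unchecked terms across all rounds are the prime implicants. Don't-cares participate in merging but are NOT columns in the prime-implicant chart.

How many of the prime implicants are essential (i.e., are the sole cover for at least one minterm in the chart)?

[col 0] 000000*, 000001*, 000011*, 000101*, 000111*, 001000*, 001011*, 001111*, 010010*, 010011*, 011000*, 011110*, 100111*, 101001, 110001*, 110010*, 110011*, 110101*, 110111*, 111101*, 111110*
[col 1] -00111, -10010*, -10011*, -11110, 0-0011, 0-1000, 00-000, 00-011*, 00-111*, 000-01*, 000-11*, 0000-1*, 00000-, 0001-1*, 001-11*, 01001-*, 1-0111, 11-101, 110-01*, 110-11*, 1100-1*, 11001-*, 1101-1*
[col 2] -1001-, 00--11, 000--1, 110--1
Prime implicants: -00111, -1001-, -11110, 0-0011, 0-1000, 00--11, 00-000, 000--1, 00000-, 1-0111, 101001, 11-101, 110--1
PI chart (minterm → PIs covering it):
  0 | 00-000,00000-
  1 | 000--1,00000-
  3 | 0-0011,00--11,000--1
  5 | 000--1  (sole → essential)
  7 | -00111,00--11,000--1
  8 | 0-1000,00-000
  11 | 00--11  (sole → essential)
  19 | -1001-,0-0011
  24 | 0-1000  (sole → essential)
  30 | -11110  (sole → essential)
  39 | -00111,1-0111
  41 | 101001  (sole → essential)
  49 | 110--1  (sole → essential)
  50 | -1001-  (sole → essential)
  51 | -1001-,110--1
  53 | 11-101,110--1
  55 | 1-0111,110--1
  61 | 11-101  (sole → essential)
  62 | -11110  (sole → essential)
Essential prime implicants: -1001-, -11110, 0-1000, 00--11, 000--1, 101001, 11-101, 110--1

8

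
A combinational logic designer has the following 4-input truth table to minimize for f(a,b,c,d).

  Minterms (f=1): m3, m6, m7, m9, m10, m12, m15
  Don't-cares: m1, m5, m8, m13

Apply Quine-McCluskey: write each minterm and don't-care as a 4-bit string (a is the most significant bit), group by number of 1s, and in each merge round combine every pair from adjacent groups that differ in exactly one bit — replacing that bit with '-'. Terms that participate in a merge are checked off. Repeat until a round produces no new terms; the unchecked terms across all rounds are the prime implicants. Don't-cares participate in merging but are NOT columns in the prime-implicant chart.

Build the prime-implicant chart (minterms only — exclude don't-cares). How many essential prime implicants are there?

5

Round 0: 0001✓ 0011✓ 0101✓ 0110✓ 0111✓ 1000✓ 1001✓ 1010✓ 1100✓ 1101✓ 1111✓
Round 1: -001✓ -101✓ -111✓ 0-01✓ 0-11✓ 00-1✓ 01-1✓ 011- 1-00✓ 1-01✓ 10-0 100-✓ 11-1✓ 110-✓
Round 2: --01 -1-1 0--1 1-0-
PIs = {--01, -1-1, 0--1, 011-, 1-0-, 10-0}
Coverage chart:
  m3: 0--1 ←essential
  m6: 011- ←essential
  m7: -1-1,0--1,011-
  m9: --01,1-0-
  m10: 10-0 ←essential
  m12: 1-0- ←essential
  m15: -1-1 ←essential
Essential: -1-1, 0--1, 011-, 1-0-, 10-0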